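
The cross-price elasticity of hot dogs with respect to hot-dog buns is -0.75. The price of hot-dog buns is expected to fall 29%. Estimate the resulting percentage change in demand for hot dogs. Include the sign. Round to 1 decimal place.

21.8%

%ΔQ ≈ ε × %ΔP of hot-dog buns = -0.75 × (-29%) = 21.8%.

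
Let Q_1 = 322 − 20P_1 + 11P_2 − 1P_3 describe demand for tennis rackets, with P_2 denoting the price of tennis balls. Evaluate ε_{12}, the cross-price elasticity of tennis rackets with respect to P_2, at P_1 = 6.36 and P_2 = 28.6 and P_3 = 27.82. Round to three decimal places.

0.653

At P_1 = 6.36 and P_2 = 28.6 and P_3 = 27.82: Q_1 = 481.58.
∂Q_1/∂P_2 = 11.
ε = (∂Q_1/∂P_2)(P_2/Q_1) = 11 × (28.6/481.58) ≈ 0.653.
Since ε > 0, tennis rackets and tennis balls are substitutes.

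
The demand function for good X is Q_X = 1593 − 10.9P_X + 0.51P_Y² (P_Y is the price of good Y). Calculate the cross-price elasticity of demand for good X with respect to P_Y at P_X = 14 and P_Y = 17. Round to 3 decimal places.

At P_X = 14 and P_Y = 17: Q_X = 1587.79.
∂Q_X/∂P_Y = 1.02P_Y = 1.02(17) = 17.3400.
ε = (∂Q_X/∂P_Y)(P_Y/Q_X) = 17.3400 × (17/1587.79) ≈ 0.186.
ε > 0: substitutes.

0.186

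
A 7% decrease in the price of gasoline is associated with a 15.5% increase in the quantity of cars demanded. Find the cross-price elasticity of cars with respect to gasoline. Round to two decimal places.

-2.21

ε = (%ΔQ of cars) / (%ΔP of gasoline) = (15.5%) / (-7%) ≈ -2.21.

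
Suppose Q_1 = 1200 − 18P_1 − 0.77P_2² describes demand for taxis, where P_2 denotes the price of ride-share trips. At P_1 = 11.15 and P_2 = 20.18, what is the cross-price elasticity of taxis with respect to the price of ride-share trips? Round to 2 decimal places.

At P_1 = 11.15 and P_2 = 20.18: Q_1 = 685.731.
∂Q_1/∂P_2 = -1.54P_2 = -1.54(20.18) = -31.0772.
ε = (∂Q_1/∂P_2)(P_2/Q_1) = -31.0772 × (20.18/685.731) ≈ -0.91.
ε < 0: complements.

-0.91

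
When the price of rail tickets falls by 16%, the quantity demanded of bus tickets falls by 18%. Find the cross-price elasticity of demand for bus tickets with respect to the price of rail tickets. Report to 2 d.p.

1.13

ε = (%ΔQ of bus tickets) / (%ΔP of rail tickets) = (-18%) / (-16%) ≈ 1.13.
Positive cross-price elasticity: substitutes.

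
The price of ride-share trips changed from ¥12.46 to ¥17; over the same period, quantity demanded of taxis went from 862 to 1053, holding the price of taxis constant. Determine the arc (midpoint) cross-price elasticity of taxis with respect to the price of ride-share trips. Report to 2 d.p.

0.65

ΔQ_A = 1053 − 862 = 191; ΔP_B = 17 − 12.46 = 4.54.
Midpoints: Q̄_A = 957.5, P̄_B = 14.73.
ε = (ΔQ_A/Q̄_A)/(ΔP_B/P̄_B) = (191/957.5)/(4.54/14.73) ≈ 0.65.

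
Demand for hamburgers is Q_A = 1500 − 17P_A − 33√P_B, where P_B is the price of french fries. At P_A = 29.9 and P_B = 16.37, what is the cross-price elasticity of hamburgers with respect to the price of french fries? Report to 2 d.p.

At P_A = 29.9 and P_B = 16.37: Q_A = 858.182.
∂Q_A/∂P_B = -33/(2√P_B) = -33/(2√16.37) = -4.0781.
ε = (∂Q_A/∂P_B)(P_B/Q_A) = -4.0781 × (16.37/858.182) ≈ -0.08.

-0.08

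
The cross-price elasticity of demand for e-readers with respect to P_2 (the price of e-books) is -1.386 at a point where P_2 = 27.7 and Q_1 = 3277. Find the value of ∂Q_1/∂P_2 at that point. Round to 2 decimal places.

-163.97

ε = (∂Q_1/∂P_2)·(P_2/Q_1) ⇒ ∂Q_1/∂P_2 = ε·Q_1/P_2 = -1.386 × 3277/27.7 ≈ -163.97.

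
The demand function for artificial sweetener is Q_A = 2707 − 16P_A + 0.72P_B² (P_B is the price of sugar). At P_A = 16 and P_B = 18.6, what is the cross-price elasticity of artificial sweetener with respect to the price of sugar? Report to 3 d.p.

0.185

At P_A = 16 and P_B = 18.6: Q_A = 2700.091.
∂Q_A/∂P_B = 1.44P_B = 1.44(18.6) = 26.7840.
ε = (∂Q_A/∂P_B)(P_B/Q_A) = 26.7840 × (18.6/2700.091) ≈ 0.185.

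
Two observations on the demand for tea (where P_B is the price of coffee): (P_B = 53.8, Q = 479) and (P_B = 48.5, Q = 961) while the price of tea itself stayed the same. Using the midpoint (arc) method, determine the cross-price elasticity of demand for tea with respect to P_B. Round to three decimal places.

ΔQ_A = 961 − 479 = 482; ΔP_B = 48.5 − 53.8 = -5.3.
Midpoints: Q̄_A = 720.0, P̄_B = 51.15.
ε = (ΔQ_A/Q̄_A)/(ΔP_B/P̄_B) = (482/720.0)/(-5.3/51.15) ≈ -6.461.
ε < 0: tea and coffee are complements.

-6.461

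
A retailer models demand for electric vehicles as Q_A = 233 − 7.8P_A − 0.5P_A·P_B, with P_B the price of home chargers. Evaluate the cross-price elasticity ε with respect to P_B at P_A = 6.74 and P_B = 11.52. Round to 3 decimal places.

-0.274

At P_A = 6.74 and P_B = 11.52: Q_A = 141.606.
∂Q_A/∂P_B = -0.5P_A = -0.5(6.74) = -3.3700.
ε = (∂Q_A/∂P_B)(P_B/Q_A) = -3.3700 × (11.52/141.606) ≈ -0.274.
ε < 0: complements.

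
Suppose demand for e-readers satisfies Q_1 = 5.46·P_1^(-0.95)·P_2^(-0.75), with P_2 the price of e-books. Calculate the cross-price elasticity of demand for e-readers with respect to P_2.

In a log-linear (constant-elasticity) demand function, the coefficient on the exponent of P_2 is the cross-price elasticity.
ε = -0.75. Negative, so e-readers and e-books are complements.

-0.75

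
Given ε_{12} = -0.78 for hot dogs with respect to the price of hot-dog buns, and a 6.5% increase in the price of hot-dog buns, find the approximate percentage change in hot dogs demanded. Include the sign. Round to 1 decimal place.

%ΔQ ≈ ε × %ΔP of hot-dog buns = -0.78 × (6.5%) = -5.1%.

-5.1%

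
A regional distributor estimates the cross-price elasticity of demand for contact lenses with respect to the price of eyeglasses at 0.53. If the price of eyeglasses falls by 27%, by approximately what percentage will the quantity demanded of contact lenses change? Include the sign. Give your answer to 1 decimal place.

%ΔQ ≈ ε × %ΔP of eyeglasses = 0.53 × (-27%) = -14.3%.
Demand for contact lenses falls by about 14.3%.

-14.3%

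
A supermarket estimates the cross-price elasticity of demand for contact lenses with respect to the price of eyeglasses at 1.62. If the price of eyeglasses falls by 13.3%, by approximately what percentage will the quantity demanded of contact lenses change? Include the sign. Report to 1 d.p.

%ΔQ ≈ ε × %ΔP of eyeglasses = 1.62 × (-13.3%) = -21.5%.

-21.5%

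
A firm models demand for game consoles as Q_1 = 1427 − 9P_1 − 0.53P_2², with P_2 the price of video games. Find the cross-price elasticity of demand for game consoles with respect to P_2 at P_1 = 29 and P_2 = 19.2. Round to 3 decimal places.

At P_1 = 29 and P_2 = 19.2: Q_1 = 970.621.
∂Q_1/∂P_2 = -1.06P_2 = -1.06(19.2) = -20.3520.
ε = (∂Q_1/∂P_2)(P_2/Q_1) = -20.3520 × (19.2/970.621) ≈ -0.403.
ε < 0: complements.

-0.403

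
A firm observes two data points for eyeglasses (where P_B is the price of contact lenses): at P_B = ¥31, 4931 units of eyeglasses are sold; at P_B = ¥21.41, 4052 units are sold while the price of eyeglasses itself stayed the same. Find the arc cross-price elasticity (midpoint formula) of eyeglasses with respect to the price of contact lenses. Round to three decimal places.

ΔQ_A = 4052 − 4931 = -879; ΔP_B = 21.41 − 31 = -9.59.
Midpoints: Q̄_A = 4491.5, P̄_B = 26.20.
ε = (ΔQ_A/Q̄_A)/(ΔP_B/P̄_B) = (-879/4491.5)/(-9.59/26.20) ≈ 0.535.
ε > 0: eyeglasses and contact lenses are substitutes.

0.535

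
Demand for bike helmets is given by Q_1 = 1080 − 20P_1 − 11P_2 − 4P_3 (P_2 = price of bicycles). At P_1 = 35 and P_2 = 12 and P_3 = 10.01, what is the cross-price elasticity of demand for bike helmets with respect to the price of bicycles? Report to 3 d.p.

-0.635

At P_1 = 35 and P_2 = 12 and P_3 = 10.01: Q_1 = 207.96.
∂Q_1/∂P_2 = -11.
ε = (∂Q_1/∂P_2)(P_2/Q_1) = -11 × (12/207.96) ≈ -0.635.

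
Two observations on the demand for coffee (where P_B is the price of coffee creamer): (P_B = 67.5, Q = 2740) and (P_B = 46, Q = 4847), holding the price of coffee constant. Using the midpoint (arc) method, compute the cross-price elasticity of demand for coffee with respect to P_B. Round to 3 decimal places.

-1.466

ΔQ_A = 4847 − 2740 = 2107; ΔP_B = 46 − 67.5 = -21.5.
Midpoints: Q̄_A = 3793.5, P̄_B = 56.75.
ε = (ΔQ_A/Q̄_A)/(ΔP_B/P̄_B) = (2107/3793.5)/(-21.5/56.75) ≈ -1.466.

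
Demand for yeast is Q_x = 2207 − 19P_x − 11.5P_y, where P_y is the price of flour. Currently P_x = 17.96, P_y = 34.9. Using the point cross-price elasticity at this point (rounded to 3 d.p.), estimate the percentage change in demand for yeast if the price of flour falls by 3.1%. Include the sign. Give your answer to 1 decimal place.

0.8%

At P_x = 17.96, P_y = 34.9: Q_x = 1464.41.
∂Q_x/∂P_y = -11.5.
ε = (∂Q_x/∂P_y)(P_y/Q_x) = -11.5000 × 34.9/1464.41 ≈ -0.274.
%ΔQ_x ≈ ε × %ΔP_y = -0.274 × (-3.1%) = 0.8%.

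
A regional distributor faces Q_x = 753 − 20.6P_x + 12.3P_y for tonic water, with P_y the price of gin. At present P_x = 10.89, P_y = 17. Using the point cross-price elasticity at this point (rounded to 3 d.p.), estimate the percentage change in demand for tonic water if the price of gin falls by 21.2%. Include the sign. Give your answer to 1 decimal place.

At P_x = 10.89, P_y = 17: Q_x = 737.766.
∂Q_x/∂P_y = 12.3.
ε = (∂Q_x/∂P_y)(P_y/Q_x) = 12.3000 × 17/737.766 ≈ 0.283.
%ΔQ_x ≈ ε × %ΔP_y = 0.283 × (-21.2%) = -6.0%.

-6.0%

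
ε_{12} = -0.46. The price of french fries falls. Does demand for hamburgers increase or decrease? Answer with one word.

increase

ε < 0 and the price of french fries falls, so the quantity of hamburgers moves in the opposite direction: it increases.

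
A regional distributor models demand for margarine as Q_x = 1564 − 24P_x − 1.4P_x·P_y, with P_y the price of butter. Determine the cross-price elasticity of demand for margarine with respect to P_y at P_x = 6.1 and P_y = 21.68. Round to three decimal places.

-0.150

At P_x = 6.1 and P_y = 21.68: Q_x = 1232.453.
∂Q_x/∂P_y = -1.4P_x = -1.4(6.1) = -8.5400.
ε = (∂Q_x/∂P_y)(P_y/Q_x) = -8.5400 × (21.68/1232.453) ≈ -0.150.
ε < 0: complements.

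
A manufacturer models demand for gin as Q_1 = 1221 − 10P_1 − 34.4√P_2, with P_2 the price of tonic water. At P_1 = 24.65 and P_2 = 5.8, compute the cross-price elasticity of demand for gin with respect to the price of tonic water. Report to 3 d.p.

At P_1 = 24.65 and P_2 = 5.8: Q_1 = 891.654.
∂Q_1/∂P_2 = -34.4/(2√P_2) = -34.4/(2√5.8) = -7.1419.
ε = (∂Q_1/∂P_2)(P_2/Q_1) = -7.1419 × (5.8/891.654) ≈ -0.046.
ε < 0: complements.

-0.046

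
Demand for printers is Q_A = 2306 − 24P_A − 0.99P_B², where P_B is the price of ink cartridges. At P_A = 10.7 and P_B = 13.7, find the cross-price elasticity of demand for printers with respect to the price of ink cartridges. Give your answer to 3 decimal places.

At P_A = 10.7 and P_B = 13.7: Q_A = 1863.387.
∂Q_A/∂P_B = -1.98P_B = -1.98(13.7) = -27.1260.
ε = (∂Q_A/∂P_B)(P_B/Q_A) = -27.1260 × (13.7/1863.387) ≈ -0.199.

-0.199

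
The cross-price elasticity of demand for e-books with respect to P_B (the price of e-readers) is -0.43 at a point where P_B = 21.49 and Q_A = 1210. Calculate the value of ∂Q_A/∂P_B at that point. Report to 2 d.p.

-24.21

ε = (∂Q_A/∂P_B)·(P_B/Q_A) ⇒ ∂Q_A/∂P_B = ε·Q_A/P_B = -0.43 × 1210/21.49 ≈ -24.21.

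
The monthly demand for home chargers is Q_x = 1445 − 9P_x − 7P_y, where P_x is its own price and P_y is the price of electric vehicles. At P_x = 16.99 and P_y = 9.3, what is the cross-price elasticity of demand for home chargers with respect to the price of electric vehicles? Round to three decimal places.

-0.053

At P_x = 16.99 and P_y = 9.3: Q_x = 1226.99.
∂Q_x/∂P_y = -7.
ε = (∂Q_x/∂P_y)(P_y/Q_x) = -7 × (9.3/1226.99) ≈ -0.053.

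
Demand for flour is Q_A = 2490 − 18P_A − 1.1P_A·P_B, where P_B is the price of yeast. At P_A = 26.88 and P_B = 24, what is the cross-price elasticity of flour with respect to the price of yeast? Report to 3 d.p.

-0.547

At P_A = 26.88 and P_B = 24: Q_A = 1296.528.
∂Q_A/∂P_B = -1.1P_A = -1.1(26.88) = -29.5680.
ε = (∂Q_A/∂P_B)(P_B/Q_A) = -29.5680 × (24/1296.528) ≈ -0.547.
ε < 0: complements.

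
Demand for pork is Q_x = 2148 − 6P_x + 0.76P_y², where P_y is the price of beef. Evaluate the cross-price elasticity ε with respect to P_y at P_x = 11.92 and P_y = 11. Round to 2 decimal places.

0.08

At P_x = 11.92 and P_y = 11: Q_x = 2168.44.
∂Q_x/∂P_y = 1.52P_y = 1.52(11) = 16.7200.
ε = (∂Q_x/∂P_y)(P_y/Q_x) = 16.7200 × (11/2168.44) ≈ 0.08.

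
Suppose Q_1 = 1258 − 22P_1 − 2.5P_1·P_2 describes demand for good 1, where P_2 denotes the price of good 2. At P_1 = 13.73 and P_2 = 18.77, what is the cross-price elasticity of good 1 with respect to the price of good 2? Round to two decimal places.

-2.07

At P_1 = 13.73 and P_2 = 18.77: Q_1 = 311.660.
∂Q_1/∂P_2 = -2.5P_1 = -2.5(13.73) = -34.3250.
ε = (∂Q_1/∂P_2)(P_2/Q_1) = -34.3250 × (18.77/311.660) ≈ -2.07.
ε < 0: complements.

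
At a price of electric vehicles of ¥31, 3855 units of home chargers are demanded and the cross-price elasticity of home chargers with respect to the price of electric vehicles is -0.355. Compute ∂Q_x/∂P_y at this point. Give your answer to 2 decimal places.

-44.15

ε = (∂Q_x/∂P_y)·(P_y/Q_x) ⇒ ∂Q_x/∂P_y = ε·Q_x/P_y = -0.355 × 3855/31 ≈ -44.15.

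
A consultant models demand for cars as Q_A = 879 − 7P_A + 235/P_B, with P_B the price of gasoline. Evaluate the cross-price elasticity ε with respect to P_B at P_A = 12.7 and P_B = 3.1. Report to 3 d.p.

At P_A = 12.7 and P_B = 3.1: Q_A = 865.906.
∂Q_A/∂P_B = −235/P_B² = -24.4537.
ε = (∂Q_A/∂P_B)(P_B/Q_A) = -24.4537 × (3.1/865.906) ≈ -0.088.

-0.088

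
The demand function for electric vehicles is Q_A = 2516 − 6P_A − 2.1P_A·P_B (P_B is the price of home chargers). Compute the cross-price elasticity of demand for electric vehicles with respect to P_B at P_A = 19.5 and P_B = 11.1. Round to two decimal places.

-0.23

At P_A = 19.5 and P_B = 11.1: Q_A = 1944.455.
∂Q_A/∂P_B = -2.1P_A = -2.1(19.5) = -40.9500.
ε = (∂Q_A/∂P_B)(P_B/Q_A) = -40.9500 × (11.1/1944.455) ≈ -0.23.
ε < 0: complements.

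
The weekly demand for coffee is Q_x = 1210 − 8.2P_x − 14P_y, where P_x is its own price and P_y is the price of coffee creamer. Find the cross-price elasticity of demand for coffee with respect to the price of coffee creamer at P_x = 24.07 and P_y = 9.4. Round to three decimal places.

At P_x = 24.07 and P_y = 9.4: Q_x = 881.026.
∂Q_x/∂P_y = -14.
ε = (∂Q_x/∂P_y)(P_y/Q_x) = -14 × (9.4/881.026) ≈ -0.149.

-0.149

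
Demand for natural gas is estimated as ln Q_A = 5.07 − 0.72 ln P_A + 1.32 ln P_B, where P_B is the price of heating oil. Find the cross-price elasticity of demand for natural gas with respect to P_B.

In a log-linear (constant-elasticity) demand function, the coefficient on ln P_B is the cross-price elasticity.
ε = 1.32. Positive, so natural gas and heating oil are substitutes.

1.32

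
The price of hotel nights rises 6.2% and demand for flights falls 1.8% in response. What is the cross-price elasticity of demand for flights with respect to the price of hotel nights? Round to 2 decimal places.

-0.29

ε = (%ΔQ of flights) / (%ΔP of hotel nights) = (-1.8%) / (6.2%) ≈ -0.29.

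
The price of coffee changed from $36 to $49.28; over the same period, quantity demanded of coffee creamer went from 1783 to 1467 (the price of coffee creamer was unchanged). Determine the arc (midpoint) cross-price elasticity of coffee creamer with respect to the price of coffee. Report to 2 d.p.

ΔQ_A = 1467 − 1783 = -316; ΔP_B = 49.28 − 36 = 13.28.
Midpoints: Q̄_A = 1625.0, P̄_B = 42.64.
ε = (ΔQ_A/Q̄_A)/(ΔP_B/P̄_B) = (-316/1625.0)/(13.28/42.64) ≈ -0.62.

-0.62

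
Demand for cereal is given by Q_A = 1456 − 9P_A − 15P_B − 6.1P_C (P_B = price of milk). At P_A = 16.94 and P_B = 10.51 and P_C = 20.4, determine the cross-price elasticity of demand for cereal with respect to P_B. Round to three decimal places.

-0.154

At P_A = 16.94 and P_B = 10.51 and P_C = 20.4: Q_A = 1021.45.
∂Q_A/∂P_B = -15.
ε = (∂Q_A/∂P_B)(P_B/Q_A) = -15 × (10.51/1021.45) ≈ -0.154.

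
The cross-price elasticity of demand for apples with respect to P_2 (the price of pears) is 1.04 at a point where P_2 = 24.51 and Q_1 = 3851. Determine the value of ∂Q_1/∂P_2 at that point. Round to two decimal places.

ε = (∂Q_1/∂P_2)·(P_2/Q_1) ⇒ ∂Q_1/∂P_2 = ε·Q_1/P_2 = 1.04 × 3851/24.51 ≈ 163.40.

163.40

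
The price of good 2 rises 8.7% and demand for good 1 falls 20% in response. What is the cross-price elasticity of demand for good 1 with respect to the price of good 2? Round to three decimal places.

ε = (%ΔQ of good 1) / (%ΔP of good 2) = (-20%) / (8.7%) ≈ -2.299.
Negative cross-price elasticity: complements.

-2.299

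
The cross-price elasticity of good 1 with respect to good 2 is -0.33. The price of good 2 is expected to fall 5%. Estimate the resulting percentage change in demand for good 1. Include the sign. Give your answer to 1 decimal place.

1.7%

%ΔQ ≈ ε × %ΔP of good 2 = -0.33 × (-5%) = 1.7%.
Demand for good 1 rises by about 1.7%.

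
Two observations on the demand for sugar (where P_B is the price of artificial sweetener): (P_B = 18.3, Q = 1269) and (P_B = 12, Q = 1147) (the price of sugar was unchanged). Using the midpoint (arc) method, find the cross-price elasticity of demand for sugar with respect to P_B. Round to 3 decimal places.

0.243

ΔQ_A = 1147 − 1269 = -122; ΔP_B = 12 − 18.3 = -6.3.
Midpoints: Q̄_A = 1208.0, P̄_B = 15.15.
ε = (ΔQ_A/Q̄_A)/(ΔP_B/P̄_B) = (-122/1208.0)/(-6.3/15.15) ≈ 0.243.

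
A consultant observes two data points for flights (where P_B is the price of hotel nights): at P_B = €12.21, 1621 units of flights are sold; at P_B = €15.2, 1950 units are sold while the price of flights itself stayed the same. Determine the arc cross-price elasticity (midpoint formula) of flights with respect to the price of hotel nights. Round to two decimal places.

0.84

ΔQ_A = 1950 − 1621 = 329; ΔP_B = 15.2 − 12.21 = 2.99.
Midpoints: Q̄_A = 1785.5, P̄_B = 13.71.
ε = (ΔQ_A/Q̄_A)/(ΔP_B/P̄_B) = (329/1785.5)/(2.99/13.71) ≈ 0.84.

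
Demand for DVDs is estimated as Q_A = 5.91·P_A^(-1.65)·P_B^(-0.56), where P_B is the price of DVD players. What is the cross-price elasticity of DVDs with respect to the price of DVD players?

-0.56

In a log-linear (constant-elasticity) demand function, the coefficient on the exponent of P_B is the cross-price elasticity.
ε = -0.56. Negative, so DVDs and DVD players are complements.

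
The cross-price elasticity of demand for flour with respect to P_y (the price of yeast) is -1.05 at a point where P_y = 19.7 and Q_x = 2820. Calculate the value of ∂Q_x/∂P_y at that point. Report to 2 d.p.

-150.30

ε = (∂Q_x/∂P_y)·(P_y/Q_x) ⇒ ∂Q_x/∂P_y = ε·Q_x/P_y = -1.05 × 2820/19.7 ≈ -150.30.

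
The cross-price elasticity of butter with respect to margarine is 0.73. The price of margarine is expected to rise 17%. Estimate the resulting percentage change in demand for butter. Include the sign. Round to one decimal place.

12.4%

%ΔQ ≈ ε × %ΔP of margarine = 0.73 × (17%) = 12.4%.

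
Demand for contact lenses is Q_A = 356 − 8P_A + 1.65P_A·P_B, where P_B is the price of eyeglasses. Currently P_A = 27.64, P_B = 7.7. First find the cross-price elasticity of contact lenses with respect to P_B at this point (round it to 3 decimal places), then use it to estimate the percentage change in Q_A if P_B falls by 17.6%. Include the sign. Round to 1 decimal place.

-12.7%

At P_A = 27.64, P_B = 7.7: Q_A = 486.046.
∂Q_A/∂P_B = 1.65P_A = 45.6060.
ε = (∂Q_A/∂P_B)(P_B/Q_A) = 45.6060 × 7.7/486.046 ≈ 0.722.
%ΔQ_A ≈ ε × %ΔP_B = 0.722 × (-17.6%) = -12.7%.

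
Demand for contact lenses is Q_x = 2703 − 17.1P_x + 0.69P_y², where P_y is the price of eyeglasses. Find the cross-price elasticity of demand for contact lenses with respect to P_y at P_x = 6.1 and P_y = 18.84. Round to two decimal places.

0.17

At P_x = 6.1 and P_y = 18.84: Q_x = 2843.602.
∂Q_x/∂P_y = 1.38P_y = 1.38(18.84) = 25.9992.
ε = (∂Q_x/∂P_y)(P_y/Q_x) = 25.9992 × (18.84/2843.602) ≈ 0.17.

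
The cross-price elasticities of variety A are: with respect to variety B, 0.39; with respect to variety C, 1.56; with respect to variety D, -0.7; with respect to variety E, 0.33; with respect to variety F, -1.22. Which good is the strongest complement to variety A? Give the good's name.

Complements have ε < 0. The most negative value is -1.22 (variety F).

variety F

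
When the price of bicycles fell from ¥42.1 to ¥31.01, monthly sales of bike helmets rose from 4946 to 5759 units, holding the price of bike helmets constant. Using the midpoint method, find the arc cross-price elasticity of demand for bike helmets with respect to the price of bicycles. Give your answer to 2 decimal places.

ΔQ_A = 5759 − 4946 = 813; ΔP_B = 31.01 − 42.1 = -11.09.
Midpoints: Q̄_A = 5352.5, P̄_B = 36.55.
ε = (ΔQ_A/Q̄_A)/(ΔP_B/P̄_B) = (813/5352.5)/(-11.09/36.55) ≈ -0.50.

-0.50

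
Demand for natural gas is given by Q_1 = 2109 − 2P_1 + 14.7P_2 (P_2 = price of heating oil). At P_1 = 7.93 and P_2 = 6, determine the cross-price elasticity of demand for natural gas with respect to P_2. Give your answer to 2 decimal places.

0.04

At P_1 = 7.93 and P_2 = 6: Q_1 = 2181.34.
∂Q_1/∂P_2 = 14.7.
ε = (∂Q_1/∂P_2)(P_2/Q_1) = 14.7 × (6/2181.34) ≈ 0.04.
Since ε > 0, natural gas and heating oil are substitutes.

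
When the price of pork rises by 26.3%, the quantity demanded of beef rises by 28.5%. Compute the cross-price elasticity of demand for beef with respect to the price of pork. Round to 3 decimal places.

ε = (%ΔQ of beef) / (%ΔP of pork) = (28.5%) / (26.3%) ≈ 1.084.
Positive cross-price elasticity: substitutes.

1.084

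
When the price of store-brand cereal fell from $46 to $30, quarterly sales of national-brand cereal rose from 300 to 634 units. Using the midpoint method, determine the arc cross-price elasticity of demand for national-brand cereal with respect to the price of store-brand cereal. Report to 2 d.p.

-1.70

ΔQ_A = 634 − 300 = 334; ΔP_B = 30 − 46 = -16.
Midpoints: Q̄_A = 467.0, P̄_B = 38.00.
ε = (ΔQ_A/Q̄_A)/(ΔP_B/P̄_B) = (334/467.0)/(-16/38.00) ≈ -1.70.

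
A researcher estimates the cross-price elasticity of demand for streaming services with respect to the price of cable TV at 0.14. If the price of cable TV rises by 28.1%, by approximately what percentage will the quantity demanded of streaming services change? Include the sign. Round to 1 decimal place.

%ΔQ ≈ ε × %ΔP of cable TV = 0.14 × (28.1%) = 3.9%.

3.9%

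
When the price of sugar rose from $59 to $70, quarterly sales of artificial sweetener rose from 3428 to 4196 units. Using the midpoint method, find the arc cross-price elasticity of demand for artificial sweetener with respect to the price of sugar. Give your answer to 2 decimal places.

ΔQ_A = 4196 − 3428 = 768; ΔP_B = 70 − 59 = 11.
Midpoints: Q̄_A = 3812.0, P̄_B = 64.50.
ε = (ΔQ_A/Q̄_A)/(ΔP_B/P̄_B) = (768/3812.0)/(11/64.50) ≈ 1.18.
ε > 0: artificial sweetener and sugar are substitutes.

1.18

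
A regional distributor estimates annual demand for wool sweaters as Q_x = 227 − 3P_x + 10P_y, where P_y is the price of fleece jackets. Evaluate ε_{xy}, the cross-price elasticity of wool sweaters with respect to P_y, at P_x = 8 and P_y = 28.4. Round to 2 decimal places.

At P_x = 8 and P_y = 28.4: Q_x = 487.
∂Q_x/∂P_y = 10.
ε = (∂Q_x/∂P_y)(P_y/Q_x) = 10 × (28.4/487) ≈ 0.58.
Since ε > 0, wool sweaters and fleece jackets are substitutes.

0.58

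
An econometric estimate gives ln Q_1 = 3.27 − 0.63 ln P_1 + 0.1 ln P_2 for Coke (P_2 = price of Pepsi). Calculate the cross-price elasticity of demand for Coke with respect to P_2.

0.10

In a log-linear (constant-elasticity) demand function, the coefficient on ln P_2 is the cross-price elasticity.
ε = 0.10. Positive, so Coke and Pepsi are substitutes.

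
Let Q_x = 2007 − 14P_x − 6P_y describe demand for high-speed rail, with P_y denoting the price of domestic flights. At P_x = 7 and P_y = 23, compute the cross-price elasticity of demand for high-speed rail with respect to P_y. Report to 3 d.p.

-0.078

At P_x = 7 and P_y = 23: Q_x = 1771.
∂Q_x/∂P_y = -6.
ε = (∂Q_x/∂P_y)(P_y/Q_x) = -6 × (23/1771) ≈ -0.078.
Since ε < 0, high-speed rail and domestic flights are complements.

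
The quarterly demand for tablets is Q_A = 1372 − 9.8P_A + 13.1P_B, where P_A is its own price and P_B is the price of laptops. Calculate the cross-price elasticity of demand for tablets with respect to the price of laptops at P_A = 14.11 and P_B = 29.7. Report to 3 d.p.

0.240

At P_A = 14.11 and P_B = 29.7: Q_A = 1622.792.
∂Q_A/∂P_B = 13.1.
ε = (∂Q_A/∂P_B)(P_B/Q_A) = 13.1 × (29.7/1622.792) ≈ 0.240.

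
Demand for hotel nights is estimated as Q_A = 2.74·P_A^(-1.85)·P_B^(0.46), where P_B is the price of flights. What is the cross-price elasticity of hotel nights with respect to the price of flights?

0.46

In a log-linear (constant-elasticity) demand function, the coefficient on the exponent of P_B is the cross-price elasticity.
ε = 0.46. Positive, so hotel nights and flights are substitutes.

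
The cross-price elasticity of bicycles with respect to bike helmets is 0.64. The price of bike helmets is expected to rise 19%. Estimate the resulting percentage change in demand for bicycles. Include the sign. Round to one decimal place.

12.2%

%ΔQ ≈ ε × %ΔP of bike helmets = 0.64 × (19%) = 12.2%.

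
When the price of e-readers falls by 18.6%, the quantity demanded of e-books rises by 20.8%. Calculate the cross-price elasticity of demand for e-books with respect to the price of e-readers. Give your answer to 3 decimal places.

ε = (%ΔQ of e-books) / (%ΔP of e-readers) = (20.8%) / (-18.6%) ≈ -1.118.

-1.118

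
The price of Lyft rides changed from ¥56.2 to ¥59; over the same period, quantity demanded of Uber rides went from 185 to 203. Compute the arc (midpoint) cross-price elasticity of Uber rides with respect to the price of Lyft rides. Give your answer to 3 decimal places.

1.909

ΔQ_A = 203 − 185 = 18; ΔP_B = 59 − 56.2 = 2.8.
Midpoints: Q̄_A = 194.0, P̄_B = 57.60.
ε = (ΔQ_A/Q̄_A)/(ΔP_B/P̄_B) = (18/194.0)/(2.8/57.60) ≈ 1.909.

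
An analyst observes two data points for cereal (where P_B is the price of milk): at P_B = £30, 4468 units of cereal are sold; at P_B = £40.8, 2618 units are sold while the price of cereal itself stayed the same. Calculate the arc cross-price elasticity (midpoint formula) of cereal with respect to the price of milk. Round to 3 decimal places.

-1.712

ΔQ_A = 2618 − 4468 = -1850; ΔP_B = 40.8 − 30 = 10.8.
Midpoints: Q̄_A = 3543.0, P̄_B = 35.40.
ε = (ΔQ_A/Q̄_A)/(ΔP_B/P̄_B) = (-1850/3543.0)/(10.8/35.40) ≈ -1.712.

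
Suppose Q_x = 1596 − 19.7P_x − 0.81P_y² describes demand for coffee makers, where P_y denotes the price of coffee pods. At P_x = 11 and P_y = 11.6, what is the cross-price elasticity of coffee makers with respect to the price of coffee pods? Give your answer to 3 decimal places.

-0.172

At P_x = 11 and P_y = 11.6: Q_x = 1270.306.
∂Q_x/∂P_y = -1.62P_y = -1.62(11.6) = -18.7920.
ε = (∂Q_x/∂P_y)(P_y/Q_x) = -18.7920 × (11.6/1270.306) ≈ -0.172.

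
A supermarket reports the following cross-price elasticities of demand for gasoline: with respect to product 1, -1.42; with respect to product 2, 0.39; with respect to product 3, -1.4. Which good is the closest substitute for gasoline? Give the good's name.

product 2

Substitutes have ε > 0. Among the positive values, 0.39 (product 2) is largest.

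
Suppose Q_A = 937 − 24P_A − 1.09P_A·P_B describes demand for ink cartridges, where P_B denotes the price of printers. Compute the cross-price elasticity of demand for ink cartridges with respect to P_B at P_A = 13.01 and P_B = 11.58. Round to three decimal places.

-0.357

At P_A = 13.01 and P_B = 11.58: Q_A = 460.545.
∂Q_A/∂P_B = -1.09P_A = -1.09(13.01) = -14.1809.
ε = (∂Q_A/∂P_B)(P_B/Q_A) = -14.1809 × (11.58/460.545) ≈ -0.357.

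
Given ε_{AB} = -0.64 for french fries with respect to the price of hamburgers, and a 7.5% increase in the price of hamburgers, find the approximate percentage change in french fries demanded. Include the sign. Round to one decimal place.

-4.8%

%ΔQ ≈ ε × %ΔP of hamburgers = -0.64 × (7.5%) = -4.8%.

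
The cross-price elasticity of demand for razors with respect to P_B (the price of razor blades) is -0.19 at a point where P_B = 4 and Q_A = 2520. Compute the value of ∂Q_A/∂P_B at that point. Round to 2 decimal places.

-119.70

ε = (∂Q_A/∂P_B)·(P_B/Q_A) ⇒ ∂Q_A/∂P_B = ε·Q_A/P_B = -0.19 × 2520/4 ≈ -119.70.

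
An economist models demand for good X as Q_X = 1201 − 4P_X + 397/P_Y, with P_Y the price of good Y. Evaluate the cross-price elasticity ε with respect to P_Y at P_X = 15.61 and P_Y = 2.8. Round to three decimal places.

At P_X = 15.61 and P_Y = 2.8: Q_X = 1280.346.
∂Q_X/∂P_Y = −397/P_Y² = -50.6378.
ε = (∂Q_X/∂P_Y)(P_Y/Q_X) = -50.6378 × (2.8/1280.346) ≈ -0.111.
ε < 0: complements.

-0.111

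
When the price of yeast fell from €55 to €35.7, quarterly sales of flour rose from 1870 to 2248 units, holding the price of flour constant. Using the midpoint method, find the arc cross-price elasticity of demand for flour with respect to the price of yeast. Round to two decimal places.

-0.43

ΔQ_A = 2248 − 1870 = 378; ΔP_B = 35.7 − 55 = -19.3.
Midpoints: Q̄_A = 2059.0, P̄_B = 45.35.
ε = (ΔQ_A/Q̄_A)/(ΔP_B/P̄_B) = (378/2059.0)/(-19.3/45.35) ≈ -0.43.
ε < 0: flour and yeast are complements.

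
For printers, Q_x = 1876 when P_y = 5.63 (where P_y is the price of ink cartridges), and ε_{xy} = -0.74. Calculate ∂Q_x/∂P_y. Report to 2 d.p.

ε = (∂Q_x/∂P_y)·(P_y/Q_x) ⇒ ∂Q_x/∂P_y = ε·Q_x/P_y = -0.74 × 1876/5.63 ≈ -246.58.

-246.58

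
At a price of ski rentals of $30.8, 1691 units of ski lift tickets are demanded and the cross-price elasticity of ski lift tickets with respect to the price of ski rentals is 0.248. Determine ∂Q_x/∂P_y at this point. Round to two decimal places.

13.62

ε = (∂Q_x/∂P_y)·(P_y/Q_x) ⇒ ∂Q_x/∂P_y = ε·Q_x/P_y = 0.248 × 1691/30.8 ≈ 13.62.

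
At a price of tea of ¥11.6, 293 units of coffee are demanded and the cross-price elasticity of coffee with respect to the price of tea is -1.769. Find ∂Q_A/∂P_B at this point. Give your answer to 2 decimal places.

ε = (∂Q_A/∂P_B)·(P_B/Q_A) ⇒ ∂Q_A/∂P_B = ε·Q_A/P_B = -1.769 × 293/11.6 ≈ -44.68.

-44.68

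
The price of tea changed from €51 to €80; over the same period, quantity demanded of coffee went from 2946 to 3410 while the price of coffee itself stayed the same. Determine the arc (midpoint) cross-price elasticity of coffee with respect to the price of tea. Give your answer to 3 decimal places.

ΔQ_A = 3410 − 2946 = 464; ΔP_B = 80 − 51 = 29.
Midpoints: Q̄_A = 3178.0, P̄_B = 65.50.
ε = (ΔQ_A/Q̄_A)/(ΔP_B/P̄_B) = (464/3178.0)/(29/65.50) ≈ 0.330.
ε > 0: coffee and tea are substitutes.

0.330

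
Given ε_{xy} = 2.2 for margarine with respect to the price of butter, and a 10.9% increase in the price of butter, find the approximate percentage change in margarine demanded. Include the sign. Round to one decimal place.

24.0%

%ΔQ ≈ ε × %ΔP of butter = 2.2 × (10.9%) = 24.0%.
Demand for margarine rises by about 24.0%.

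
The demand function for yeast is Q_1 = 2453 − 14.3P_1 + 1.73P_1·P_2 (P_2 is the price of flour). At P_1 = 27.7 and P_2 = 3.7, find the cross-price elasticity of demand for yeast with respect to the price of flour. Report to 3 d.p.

At P_1 = 27.7 and P_2 = 3.7: Q_1 = 2234.198.
∂Q_1/∂P_2 = 1.73P_1 = 1.73(27.7) = 47.9210.
ε = (∂Q_1/∂P_2)(P_2/Q_1) = 47.9210 × (3.7/2234.198) ≈ 0.079.
ε > 0: substitutes.

0.079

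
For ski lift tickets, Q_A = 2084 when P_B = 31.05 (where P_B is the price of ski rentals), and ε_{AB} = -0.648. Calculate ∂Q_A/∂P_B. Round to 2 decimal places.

ε = (∂Q_A/∂P_B)·(P_B/Q_A) ⇒ ∂Q_A/∂P_B = ε·Q_A/P_B = -0.648 × 2084/31.05 ≈ -43.49.

-43.49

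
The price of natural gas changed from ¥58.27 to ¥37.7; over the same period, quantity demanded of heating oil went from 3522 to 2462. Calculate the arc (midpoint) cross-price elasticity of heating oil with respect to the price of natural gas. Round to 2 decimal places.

ΔQ_A = 2462 − 3522 = -1060; ΔP_B = 37.7 − 58.27 = -20.57.
Midpoints: Q̄_A = 2992.0, P̄_B = 47.98.
ε = (ΔQ_A/Q̄_A)/(ΔP_B/P̄_B) = (-1060/2992.0)/(-20.57/47.98) ≈ 0.83.
ε > 0: heating oil and natural gas are substitutes.

0.83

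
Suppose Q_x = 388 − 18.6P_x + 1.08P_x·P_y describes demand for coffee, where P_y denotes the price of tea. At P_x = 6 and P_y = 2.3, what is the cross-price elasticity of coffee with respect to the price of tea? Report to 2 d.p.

0.05

At P_x = 6 and P_y = 2.3: Q_x = 291.304.
∂Q_x/∂P_y = 1.08P_x = 1.08(6) = 6.4800.
ε = (∂Q_x/∂P_y)(P_y/Q_x) = 6.4800 × (2.3/291.304) ≈ 0.05.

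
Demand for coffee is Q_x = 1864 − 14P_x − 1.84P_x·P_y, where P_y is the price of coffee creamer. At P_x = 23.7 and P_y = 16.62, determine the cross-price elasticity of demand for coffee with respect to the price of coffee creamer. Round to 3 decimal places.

At P_x = 23.7 and P_y = 16.62: Q_x = 807.435.
∂Q_x/∂P_y = -1.84P_x = -1.84(23.7) = -43.6080.
ε = (∂Q_x/∂P_y)(P_y/Q_x) = -43.6080 × (16.62/807.435) ≈ -0.898.

-0.898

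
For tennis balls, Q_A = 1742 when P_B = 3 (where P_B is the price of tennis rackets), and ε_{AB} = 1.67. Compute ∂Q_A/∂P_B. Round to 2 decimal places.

ε = (∂Q_A/∂P_B)·(P_B/Q_A) ⇒ ∂Q_A/∂P_B = ε·Q_A/P_B = 1.67 × 1742/3 ≈ 969.71.

969.71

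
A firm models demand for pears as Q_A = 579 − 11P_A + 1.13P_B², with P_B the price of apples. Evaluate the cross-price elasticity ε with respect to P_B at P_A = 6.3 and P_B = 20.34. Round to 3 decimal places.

At P_A = 6.3 and P_B = 20.34: Q_A = 977.199.
∂Q_A/∂P_B = 2.26P_B = 2.26(20.34) = 45.9684.
ε = (∂Q_A/∂P_B)(P_B/Q_A) = 45.9684 × (20.34/977.199) ≈ 0.957.

0.957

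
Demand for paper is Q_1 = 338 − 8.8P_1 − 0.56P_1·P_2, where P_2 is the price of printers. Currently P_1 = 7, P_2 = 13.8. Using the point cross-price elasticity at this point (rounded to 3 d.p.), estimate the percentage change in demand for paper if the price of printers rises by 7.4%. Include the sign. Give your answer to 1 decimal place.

At P_1 = 7, P_2 = 13.8: Q_1 = 222.304.
∂Q_1/∂P_2 = -0.56P_1 = -3.9200.
ε = (∂Q_1/∂P_2)(P_2/Q_1) = -3.9200 × 13.8/222.304 ≈ -0.243.
%ΔQ_1 ≈ ε × %ΔP_2 = -0.243 × (7.4%) = -1.8%.

-1.8%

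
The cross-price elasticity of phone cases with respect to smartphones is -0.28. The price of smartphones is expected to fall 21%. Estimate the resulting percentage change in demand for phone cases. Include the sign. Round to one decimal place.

5.9%

%ΔQ ≈ ε × %ΔP of smartphones = -0.28 × (-21%) = 5.9%.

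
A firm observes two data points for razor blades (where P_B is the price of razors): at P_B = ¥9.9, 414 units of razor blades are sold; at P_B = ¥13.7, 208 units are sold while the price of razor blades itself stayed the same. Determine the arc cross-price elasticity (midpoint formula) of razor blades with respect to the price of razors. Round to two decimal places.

ΔQ_A = 208 − 414 = -206; ΔP_B = 13.7 − 9.9 = 3.8.
Midpoints: Q̄_A = 311.0, P̄_B = 11.80.
ε = (ΔQ_A/Q̄_A)/(ΔP_B/P̄_B) = (-206/311.0)/(3.8/11.80) ≈ -2.06.
ε < 0: razor blades and razors are complements.

-2.06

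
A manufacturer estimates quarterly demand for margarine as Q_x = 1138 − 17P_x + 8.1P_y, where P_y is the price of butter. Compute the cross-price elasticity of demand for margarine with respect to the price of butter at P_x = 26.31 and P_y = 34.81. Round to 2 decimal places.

0.29

At P_x = 26.31 and P_y = 34.81: Q_x = 972.691.
∂Q_x/∂P_y = 8.1.
ε = (∂Q_x/∂P_y)(P_y/Q_x) = 8.1 × (34.81/972.691) ≈ 0.29.
Since ε > 0, margarine and butter are substitutes.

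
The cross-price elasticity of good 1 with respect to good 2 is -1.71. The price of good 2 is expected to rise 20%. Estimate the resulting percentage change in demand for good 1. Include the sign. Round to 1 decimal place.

%ΔQ ≈ ε × %ΔP of good 2 = -1.71 × (20%) = -34.2%.

-34.2%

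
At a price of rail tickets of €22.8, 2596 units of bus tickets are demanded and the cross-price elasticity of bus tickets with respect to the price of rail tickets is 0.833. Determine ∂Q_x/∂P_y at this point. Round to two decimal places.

ε = (∂Q_x/∂P_y)·(P_y/Q_x) ⇒ ∂Q_x/∂P_y = ε·Q_x/P_y = 0.833 × 2596/22.8 ≈ 94.85.

94.85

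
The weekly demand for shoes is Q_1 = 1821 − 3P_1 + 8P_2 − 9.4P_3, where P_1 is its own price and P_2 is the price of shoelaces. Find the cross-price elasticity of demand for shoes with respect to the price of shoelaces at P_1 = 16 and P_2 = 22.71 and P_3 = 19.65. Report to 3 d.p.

0.103

At P_1 = 16 and P_2 = 22.71 and P_3 = 19.65: Q_1 = 1769.97.
∂Q_1/∂P_2 = 8.
ε = (∂Q_1/∂P_2)(P_2/Q_1) = 8 × (22.71/1769.97) ≈ 0.103.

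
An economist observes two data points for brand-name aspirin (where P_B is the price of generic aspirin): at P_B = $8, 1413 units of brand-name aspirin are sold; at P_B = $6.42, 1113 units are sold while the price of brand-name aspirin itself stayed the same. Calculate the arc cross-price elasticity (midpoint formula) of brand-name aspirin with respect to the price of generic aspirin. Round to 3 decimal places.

ΔQ_A = 1113 − 1413 = -300; ΔP_B = 6.42 − 8 = -1.58.
Midpoints: Q̄_A = 1263.0, P̄_B = 7.21.
ε = (ΔQ_A/Q̄_A)/(ΔP_B/P̄_B) = (-300/1263.0)/(-1.58/7.21) ≈ 1.084.

1.084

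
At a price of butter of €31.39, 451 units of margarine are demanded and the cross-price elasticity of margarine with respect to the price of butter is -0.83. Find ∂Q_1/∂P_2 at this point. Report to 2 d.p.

ε = (∂Q_1/∂P_2)·(P_2/Q_1) ⇒ ∂Q_1/∂P_2 = ε·Q_1/P_2 = -0.83 × 451/31.39 ≈ -11.93.

-11.93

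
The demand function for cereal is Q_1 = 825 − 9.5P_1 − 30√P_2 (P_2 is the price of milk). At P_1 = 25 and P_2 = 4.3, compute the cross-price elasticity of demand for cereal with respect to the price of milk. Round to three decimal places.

-0.059

At P_1 = 25 and P_2 = 4.3: Q_1 = 525.291.
∂Q_1/∂P_2 = -30/(2√P_2) = -30/(2√4.3) = -7.2336.
ε = (∂Q_1/∂P_2)(P_2/Q_1) = -7.2336 × (4.3/525.291) ≈ -0.059.
ε < 0: complements.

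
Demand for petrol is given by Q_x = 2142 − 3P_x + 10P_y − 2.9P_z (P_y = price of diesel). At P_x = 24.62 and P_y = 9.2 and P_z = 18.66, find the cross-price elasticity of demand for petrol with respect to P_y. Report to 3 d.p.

At P_x = 24.62 and P_y = 9.2 and P_z = 18.66: Q_x = 2106.026.
∂Q_x/∂P_y = 10.
ε = (∂Q_x/∂P_y)(P_y/Q_x) = 10 × (9.2/2106.026) ≈ 0.044.

0.044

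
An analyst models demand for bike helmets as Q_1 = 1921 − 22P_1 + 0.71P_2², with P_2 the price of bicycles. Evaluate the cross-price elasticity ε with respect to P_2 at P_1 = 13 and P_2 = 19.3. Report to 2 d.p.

At P_1 = 13 and P_2 = 19.3: Q_1 = 1899.468.
∂Q_1/∂P_2 = 1.42P_2 = 1.42(19.3) = 27.4060.
ε = (∂Q_1/∂P_2)(P_2/Q_1) = 27.4060 × (19.3/1899.468) ≈ 0.28.

0.28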